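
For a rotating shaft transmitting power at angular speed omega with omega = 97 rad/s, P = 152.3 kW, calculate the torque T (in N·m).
Model: a rotating shaft transmitting power at angular speed omega, so P = T·omega.
Solve for T: T = P / omega.
Convert to SI units:
  P = 152.3 kW = 152300 W
Substitute:
  T = 152300 / 97
  T = 1570 N·m
Final answer: T = 1570 N·m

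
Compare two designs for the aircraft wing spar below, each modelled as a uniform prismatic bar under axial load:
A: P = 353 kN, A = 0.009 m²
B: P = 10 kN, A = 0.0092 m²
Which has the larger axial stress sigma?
Model: a uniform prismatic bar under axial load, so sigma = P / A (SI units).
  A: sigma = 353000 / 0.009 = 3.922 × 10⁷ Pa = 39.22 MPa
  B: sigma = 10000 / 0.0092 = 1.087 × 10⁶ Pa = 1.087 MPa
39.22 MPa > 1.087 MPa, so A is larger.
Final answer: A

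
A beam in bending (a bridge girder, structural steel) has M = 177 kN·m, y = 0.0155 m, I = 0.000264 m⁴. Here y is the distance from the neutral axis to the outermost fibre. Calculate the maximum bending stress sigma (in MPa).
Model: a beam in bending, so sigma = (M·y) / I.
Convert to SI units:
  M = 177 kN·m = 177000 N·m
Substitute:
  sigma = (177000 × 0.0155) / 0.000264
  sigma = 1.039 × 10⁷ Pa
Convert: sigma = 1.039 × 10⁷ Pa = 10.39 MPa
Final answer: sigma = 10.39 MPa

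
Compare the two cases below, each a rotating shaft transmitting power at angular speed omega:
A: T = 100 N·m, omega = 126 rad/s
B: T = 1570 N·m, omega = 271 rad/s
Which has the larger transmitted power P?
Model: a rotating shaft transmitting power at angular speed omega, so P = T·omega (SI units).
  A: P = 100 × 126 = 12600 W = 12.6 kW
  B: P = 1570 × 271 = 425500 W = 425.5 kW
425.5 kW > 12.6 kW, so B is larger.
Final answer: B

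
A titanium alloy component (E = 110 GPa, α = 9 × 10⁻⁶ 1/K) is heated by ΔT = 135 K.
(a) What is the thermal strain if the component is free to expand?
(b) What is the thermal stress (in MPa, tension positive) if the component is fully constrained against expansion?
(a) Free thermal strain ε_th = α·ΔT = (9 × 10⁻⁶) × 135 = 0.001215
(b) Fully constrained, the expansion is suppressed, so σ = -E·α·ΔT. Convert E = 110 GPa = 1.1 × 10¹¹ Pa.
  σ = -(1.1 × 10¹¹) × (9 × 10⁻⁶) × 135 = -1.336 × 10⁸ Pa = -133.6 MPa (compressive)
Final answer: (a) ε_th = 0.001215, (b) σ = -133.6 MPa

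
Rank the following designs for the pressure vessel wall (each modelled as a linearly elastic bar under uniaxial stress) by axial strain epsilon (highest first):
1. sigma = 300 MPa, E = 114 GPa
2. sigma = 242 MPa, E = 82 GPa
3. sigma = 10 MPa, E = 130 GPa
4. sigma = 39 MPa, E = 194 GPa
Model: a linearly elastic bar under uniaxial stress, so epsilon = sigma / E (SI units).
  Case 1: epsilon = (3 × 10⁸) / (1.14 × 10¹¹) = 0.002632
  Case 2: epsilon = (2.42 × 10⁸) / (8.2 × 10¹⁰) = 0.002951
  Case 3: epsilon = (1 × 10⁷) / (1.3 × 10¹¹) = 7.692 × 10⁻⁵
  Case 4: epsilon = (3.9 × 10⁷) / (1.94 × 10¹¹) = 0.000201
Ordering: 0.002951 (case 2) > 0.002632 (case 1) > 0.000201 (case 4) > 7.692 × 10⁻⁵ (case 3)
Final answer: 2, 1, 4, 3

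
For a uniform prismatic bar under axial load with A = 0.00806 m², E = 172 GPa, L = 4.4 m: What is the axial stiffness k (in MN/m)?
Model: a uniform prismatic bar under axial load, so k = (A·E) / L.
Convert to SI units:
  E = 172 GPa = 1.72 × 10¹¹ Pa
Substitute:
  k = (0.00806 × (1.72 × 10¹¹)) / 4.4
  k = 3.151 × 10⁸ N/m
Convert: k = 3.151 × 10⁸ N/m = 315.1 MN/m
Final answer: k = 315.1 MN/m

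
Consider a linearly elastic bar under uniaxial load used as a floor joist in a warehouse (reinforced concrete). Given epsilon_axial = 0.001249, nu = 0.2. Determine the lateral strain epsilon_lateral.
Model: a linearly elastic bar under uniaxial load, so epsilon_lateral = -nu·epsilon_axial.
Substitute:
  epsilon_lateral = -(0.2 × 0.001249)
  epsilon_lateral = -0.0002498
Final answer: epsilon_lateral = -0.0002498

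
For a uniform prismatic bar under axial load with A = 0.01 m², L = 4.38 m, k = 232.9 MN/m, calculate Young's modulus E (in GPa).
Model: a uniform prismatic bar under axial load, so k = (A·E) / L.
Solve for E: E = (k·L) / A.
Convert to SI units:
  k = 232.9 MN/m = 2.329 × 10⁸ N/m
Substitute:
  E = ((2.329 × 10⁸) × 4.38) / 0.01
  E = 1.02 × 10¹¹ Pa
Convert: E = 1.02 × 10¹¹ Pa = 102 GPa
Final answer: E = 102 GPa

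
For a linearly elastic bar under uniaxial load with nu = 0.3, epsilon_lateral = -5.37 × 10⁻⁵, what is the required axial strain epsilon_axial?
Model: a linearly elastic bar under uniaxial load, so epsilon_lateral = -nu·epsilon_axial.
Solve for epsilon_axial: epsilon_axial = -epsilon_lateral / nu.
Substitute:
  epsilon_axial = -(-5.37 × 10⁻⁵) / 0.3
  epsilon_axial = 0.000179
Final answer: epsilon_axial = 0.000179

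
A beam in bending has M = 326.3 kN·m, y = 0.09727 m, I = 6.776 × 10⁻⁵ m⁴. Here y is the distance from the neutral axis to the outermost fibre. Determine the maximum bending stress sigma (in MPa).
Model: a beam in bending, so sigma = (M·y) / I.
Convert to SI units:
  M = 326.3 kN·m = 326300 N·m
Substitute:
  sigma = (326300 × 0.09727) / (6.776 × 10⁻⁵)
  sigma = 4.684 × 10⁸ Pa
Convert: sigma = 4.684 × 10⁸ Pa = 468.4 MPa
Final answer: sigma = 468.4 MPa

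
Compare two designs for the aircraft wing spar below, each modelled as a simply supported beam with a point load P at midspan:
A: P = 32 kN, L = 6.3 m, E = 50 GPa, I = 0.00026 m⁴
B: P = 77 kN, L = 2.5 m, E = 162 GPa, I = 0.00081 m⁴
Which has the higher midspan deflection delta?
Model: a simply supported beam with a point load P at midspan, so delta = (P·L^3) / (48·E·I) (SI units).
  A: delta = (32000 × 6.3^3) / (48 × (5 × 10¹⁰) × 0.00026) = 0.01282 m = 12.82 mm
  B: delta = (77000 × 2.5^3) / (48 × (1.62 × 10¹¹) × 0.00081) = 0.000191 m = 0.191 mm
12.82 mm > 0.191 mm, so A is larger.
Final answer: A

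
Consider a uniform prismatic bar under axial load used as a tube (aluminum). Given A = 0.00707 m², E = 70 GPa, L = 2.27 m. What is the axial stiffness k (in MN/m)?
Model: a uniform prismatic bar under axial load, so k = (A·E) / L.
Convert to SI units:
  E = 70 GPa = 7 × 10¹⁰ Pa
Substitute:
  k = (0.00707 × (7 × 10¹⁰)) / 2.27
  k = 2.18 × 10⁸ N/m
Convert: k = 2.18 × 10⁸ N/m = 218 MN/m
Final answer: k = 218 MN/m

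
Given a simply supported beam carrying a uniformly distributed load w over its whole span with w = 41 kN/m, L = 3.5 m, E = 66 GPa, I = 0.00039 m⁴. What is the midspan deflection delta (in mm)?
Model: a simply supported beam carrying a uniformly distributed load w over its whole span, so delta = (5·w·L^4) / (384·E·I).
Convert to SI units:
  w = 41 kN/m = 41000 N/m
  E = 66 GPa = 6.6 × 10¹⁰ Pa
Substitute:
  delta = (5 × 41000 × 3.5^4) / (384 × (6.6 × 10¹⁰) × 0.00039)
  delta = 0.003112 m
Convert: delta = 0.003112 m = 3.112 mm
Final answer: delta = 3.112 mm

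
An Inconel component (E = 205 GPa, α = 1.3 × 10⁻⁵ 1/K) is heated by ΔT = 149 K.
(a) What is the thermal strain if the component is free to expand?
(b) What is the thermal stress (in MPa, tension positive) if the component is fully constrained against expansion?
(a) Free thermal strain ε_th = α·ΔT = (1.3 × 10⁻⁵) × 149 = 0.001937
(b) Fully constrained, the expansion is suppressed, so σ = -E·α·ΔT. Convert E = 205 GPa = 2.05 × 10¹¹ Pa.
  σ = -(2.05 × 10¹¹) × (1.3 × 10⁻⁵) × 149 = -3.971 × 10⁸ Pa = -397.1 MPa (compressive)
Final answer: (a) ε_th = 0.001937, (b) σ = -397.1 MPa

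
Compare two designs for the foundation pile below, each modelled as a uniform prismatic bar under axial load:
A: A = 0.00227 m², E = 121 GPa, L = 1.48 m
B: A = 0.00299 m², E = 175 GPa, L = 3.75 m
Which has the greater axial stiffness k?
Model: a uniform prismatic bar under axial load, so k = (A·E) / L (SI units).
  A: k = (0.00227 × (1.21 × 10¹¹)) / 1.48 = 1.856 × 10⁸ N/m = 185.6 MN/m
  B: k = (0.00299 × (1.75 × 10¹¹)) / 3.75 = 1.395 × 10⁸ N/m = 139.5 MN/m
185.6 MN/m > 139.5 MN/m, so A is larger.
Final answer: A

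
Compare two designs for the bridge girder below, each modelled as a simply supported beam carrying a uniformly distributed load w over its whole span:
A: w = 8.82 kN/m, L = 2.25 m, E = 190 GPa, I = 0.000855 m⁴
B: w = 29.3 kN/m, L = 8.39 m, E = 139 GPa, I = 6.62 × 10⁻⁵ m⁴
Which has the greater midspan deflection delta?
Model: a simply supported beam carrying a uniformly distributed load w over its whole span, so delta = (5·w·L^4) / (384·E·I) (SI units).
  A: delta = (5 × 8820 × 2.25^4) / (384 × (1.9 × 10¹¹) × 0.000855) = 1.812 × 10⁻⁵ m = 0.01812 mm
  B: delta = (5 × 29300 × 8.39^4) / (384 × (1.39 × 10¹¹) × (6.62 × 10⁻⁵)) = 0.2054 m = 205.4 mm
205.4 mm > 0.01812 mm, so B is larger.
Final answer: B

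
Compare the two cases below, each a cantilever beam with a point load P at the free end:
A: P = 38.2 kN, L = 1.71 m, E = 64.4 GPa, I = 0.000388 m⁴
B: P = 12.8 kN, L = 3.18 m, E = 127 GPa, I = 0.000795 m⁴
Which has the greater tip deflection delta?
Model: a cantilever beam with a point load P at the free end, so delta = (P·L^3) / (3·E·I) (SI units).
  A: delta = (38200 × 1.71^3) / (3 × (6.44 × 10¹⁰) × 0.000388) = 0.002548 m = 2.548 mm
  B: delta = (12800 × 3.18^3) / (3 × (1.27 × 10¹¹) × 0.000795) = 0.001359 m = 1.359 mm
2.548 mm > 1.359 mm, so A is larger.
Final answer: A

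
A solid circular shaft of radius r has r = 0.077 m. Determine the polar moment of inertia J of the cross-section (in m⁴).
Model: a solid circular shaft of radius r, so J = (π·r^4) / 2.
Substitute:
  J = (π × 0.077^4) / 2
  J = 5.522 × 10⁻⁵ m⁴
Final answer: J = 5.522 × 10⁻⁵ m⁴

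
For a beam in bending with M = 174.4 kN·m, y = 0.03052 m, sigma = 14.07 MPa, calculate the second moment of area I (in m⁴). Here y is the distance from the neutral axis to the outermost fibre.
Model: a beam in bending, so sigma = (M·y) / I.
Solve for I: I = (M·y) / sigma.
Convert to SI units:
  M = 174.4 kN·m = 174400 N·m
  sigma = 14.07 MPa = 1.407 × 10⁷ Pa
Substitute:
  I = (174400 × 0.03052) / (1.407 × 10⁷)
  I = 0.0003783 m⁴
Final answer: I = 0.0003783 m⁴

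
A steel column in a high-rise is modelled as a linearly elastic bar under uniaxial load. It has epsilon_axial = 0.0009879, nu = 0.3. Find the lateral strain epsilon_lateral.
Model: a linearly elastic bar under uniaxial load, so epsilon_lateral = -nu·epsilon_axial.
Substitute:
  epsilon_lateral = -(0.3 × 0.0009879)
  epsilon_lateral = -0.0002964
Final answer: epsilon_lateral = -0.0002964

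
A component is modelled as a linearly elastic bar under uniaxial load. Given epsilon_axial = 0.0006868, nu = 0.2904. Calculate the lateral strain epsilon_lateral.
Model: a linearly elastic bar under uniaxial load, so epsilon_lateral = -nu·epsilon_axial.
Substitute:
  epsilon_lateral = -(0.2904 × 0.0006868)
  epsilon_lateral = -0.0001994
Final answer: epsilon_lateral = -0.0001994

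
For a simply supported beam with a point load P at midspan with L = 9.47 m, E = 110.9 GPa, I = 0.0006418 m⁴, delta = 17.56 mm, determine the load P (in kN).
Model: a simply supported beam with a point load P at midspan, so delta = (P·L^3) / (48·E·I).
Solve for P: P = (48·delta·E·I) / L^3.
Convert to SI units:
  E = 110.9 GPa = 1.109 × 10¹¹ Pa
  delta = 17.56 mm = 0.01756 m
Substitute:
  P = (48 × 0.01756 × (1.109 × 10¹¹) × 0.0006418) / 9.47^3
  P = 70640 N
Convert: P = 70640 N = 70.64 kN
Final answer: P = 70.64 kN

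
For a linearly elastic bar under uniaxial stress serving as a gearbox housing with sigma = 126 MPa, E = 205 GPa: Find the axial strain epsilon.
Model: a linearly elastic bar under uniaxial stress, so epsilon = sigma / E.
Convert to SI units:
  sigma = 126 MPa = 1.26 × 10⁸ Pa
  E = 205 GPa = 2.05 × 10¹¹ Pa
Substitute:
  epsilon = (1.26 × 10⁸) / (2.05 × 10¹¹)
  epsilon = 0.0006146
Final answer: epsilon = 0.0006146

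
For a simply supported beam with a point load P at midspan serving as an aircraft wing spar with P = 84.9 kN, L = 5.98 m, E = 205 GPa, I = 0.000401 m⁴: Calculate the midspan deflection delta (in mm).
Model: a simply supported beam with a point load P at midspan, so delta = (P·L^3) / (48·E·I).
Convert to SI units:
  P = 84.9 kN = 84900 N
  E = 205 GPa = 2.05 × 10¹¹ Pa
Substitute:
  delta = (84900 × 5.98^3) / (48 × (2.05 × 10¹¹) × 0.000401)
  delta = 0.004601 m
Convert: delta = 0.004601 m = 4.601 mm
Final answer: delta = 4.601 mm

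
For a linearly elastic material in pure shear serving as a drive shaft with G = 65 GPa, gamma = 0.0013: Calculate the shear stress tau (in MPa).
Model: a linearly elastic material in pure shear, so tau = G·gamma.
Convert to SI units:
  G = 65 GPa = 6.5 × 10¹⁰ Pa
Substitute:
  tau = (6.5 × 10¹⁰) × 0.0013
  tau = 8.45 × 10⁷ Pa
Convert: tau = 8.45 × 10⁷ Pa = 84.5 MPa
Final answer: tau = 84.5 MPa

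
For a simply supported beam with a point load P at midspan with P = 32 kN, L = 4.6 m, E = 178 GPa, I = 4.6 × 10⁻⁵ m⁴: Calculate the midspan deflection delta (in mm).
Model: a simply supported beam with a point load P at midspan, so delta = (P·L^3) / (48·E·I).
Convert to SI units:
  P = 32 kN = 32000 N
  E = 178 GPa = 1.78 × 10¹¹ Pa
Substitute:
  delta = (32000 × 4.6^3) / (48 × (1.78 × 10¹¹) × (4.6 × 10⁻⁵))
  delta = 0.007925 m
Convert: delta = 0.007925 m = 7.925 mm
Final answer: delta = 7.925 mm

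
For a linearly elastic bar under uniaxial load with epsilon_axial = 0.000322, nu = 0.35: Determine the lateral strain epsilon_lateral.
Model: a linearly elastic bar under uniaxial load, so epsilon_lateral = -nu·epsilon_axial.
Substitute:
  epsilon_lateral = -(0.35 × 0.000322)
  epsilon_lateral = -0.0001127
Final answer: epsilon_lateral = -0.0001127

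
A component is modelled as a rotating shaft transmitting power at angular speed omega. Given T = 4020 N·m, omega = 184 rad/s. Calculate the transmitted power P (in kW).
Model: a rotating shaft transmitting power at angular speed omega, so P = T·omega.
Substitute:
  P = 4020 × 184
  P = 739700 W
Convert: P = 739700 W = 739.7 kW
Final answer: P = 739.7 kW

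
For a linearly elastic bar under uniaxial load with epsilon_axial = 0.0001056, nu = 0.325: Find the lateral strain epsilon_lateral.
Model: a linearly elastic bar under uniaxial load, so epsilon_lateral = -nu·epsilon_axial.
Substitute:
  epsilon_lateral = -(0.325 × 0.0001056)
  epsilon_lateral = -3.432 × 10⁻⁵
Final answer: epsilon_lateral = -3.432 × 10⁻⁵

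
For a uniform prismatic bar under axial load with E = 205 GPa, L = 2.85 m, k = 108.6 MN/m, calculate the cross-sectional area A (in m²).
Model: a uniform prismatic bar under axial load, so k = (A·E) / L.
Solve for A: A = (k·L) / E.
Convert to SI units:
  E = 205 GPa = 2.05 × 10¹¹ Pa
  k = 108.6 MN/m = 1.086 × 10⁸ N/m
Substitute:
  A = ((1.086 × 10⁸) × 2.85) / (2.05 × 10¹¹)
  A = 0.00151 m²
Final answer: A = 0.00151 m²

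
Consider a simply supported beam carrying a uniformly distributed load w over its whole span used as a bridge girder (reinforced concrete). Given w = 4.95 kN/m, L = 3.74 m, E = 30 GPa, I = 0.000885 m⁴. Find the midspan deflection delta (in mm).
Model: a simply supported beam carrying a uniformly distributed load w over its whole span, so delta = (5·w·L^4) / (384·E·I).
Convert to SI units:
  w = 4.95 kN/m = 4950 N/m
  E = 30 GPa = 3 × 10¹⁰ Pa
Substitute:
  delta = (5 × 4950 × 3.74^4) / (384 × (3 × 10¹⁰) × 0.000885)
  delta = 0.000475 m
Convert: delta = 0.000475 m = 0.475 mm
Final answer: delta = 0.475 mm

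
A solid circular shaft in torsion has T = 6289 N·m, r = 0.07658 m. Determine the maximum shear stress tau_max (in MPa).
Model: a solid circular shaft in torsion, so tau_max = (2·T) / (π·r^3).
Substitute:
  tau_max = (2 × 6289) / (π × 0.07658^3)
  tau_max = 8.915 × 10⁶ Pa
Convert: tau_max = 8.915 × 10⁶ Pa = 8.915 MPa
Final answer: tau_max = 8.915 MPa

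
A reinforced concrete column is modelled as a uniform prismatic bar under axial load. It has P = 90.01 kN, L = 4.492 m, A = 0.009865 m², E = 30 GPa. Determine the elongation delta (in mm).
Model: a uniform prismatic bar under axial load, so delta = (P·L) / (A·E).
Convert to SI units:
  P = 90.01 kN = 90010 N
  E = 30 GPa = 3 × 10¹⁰ Pa
Substitute:
  delta = (90010 × 4.492) / (0.009865 × (3 × 10¹⁰))
  delta = 0.001366 m
Convert: delta = 0.001366 m = 1.366 mm
Final answer: delta = 1.366 mm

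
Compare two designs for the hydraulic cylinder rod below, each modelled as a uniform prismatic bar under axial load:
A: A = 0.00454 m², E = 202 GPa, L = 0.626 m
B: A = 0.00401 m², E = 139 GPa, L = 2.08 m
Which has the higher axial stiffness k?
Model: a uniform prismatic bar under axial load, so k = (A·E) / L (SI units).
  A: k = (0.00454 × (2.02 × 10¹¹)) / 0.626 = 1.465 × 10⁹ N/m = 1465 MN/m
  B: k = (0.00401 × (1.39 × 10¹¹)) / 2.08 = 2.68 × 10⁸ N/m = 268 MN/m
1465 MN/m > 268 MN/m, so A is larger.
Final answer: A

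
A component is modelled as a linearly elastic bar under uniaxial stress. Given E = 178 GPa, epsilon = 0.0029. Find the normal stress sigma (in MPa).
Model: a linearly elastic bar under uniaxial stress, so sigma = E·epsilon.
Convert to SI units:
  E = 178 GPa = 1.78 × 10¹¹ Pa
Substitute:
  sigma = (1.78 × 10¹¹) × 0.0029
  sigma = 5.162 × 10⁸ Pa
Convert: sigma = 5.162 × 10⁸ Pa = 516.2 MPa
Final answer: sigma = 516.2 MPa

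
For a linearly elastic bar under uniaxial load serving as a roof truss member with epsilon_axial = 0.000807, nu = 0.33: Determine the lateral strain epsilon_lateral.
Model: a linearly elastic bar under uniaxial load, so epsilon_lateral = -nu·epsilon_axial.
Substitute:
  epsilon_lateral = -(0.33 × 0.000807)
  epsilon_lateral = -0.0002663
Final answer: epsilon_lateral = -0.0002663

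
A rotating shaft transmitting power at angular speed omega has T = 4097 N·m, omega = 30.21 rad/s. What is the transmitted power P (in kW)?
Model: a rotating shaft transmitting power at angular speed omega, so P = T·omega.
Substitute:
  P = 4097 × 30.21
  P = 123800 W
Convert: P = 123800 W = 123.8 kW
Final answer: P = 123.8 kW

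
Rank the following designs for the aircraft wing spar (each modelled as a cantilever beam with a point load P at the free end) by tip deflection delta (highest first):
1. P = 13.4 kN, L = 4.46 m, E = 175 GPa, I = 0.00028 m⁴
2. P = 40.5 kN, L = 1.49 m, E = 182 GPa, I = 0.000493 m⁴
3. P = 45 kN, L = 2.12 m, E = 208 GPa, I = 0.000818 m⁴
Model: a cantilever beam with a point load P at the free end, so delta = (P·L^3) / (3·E·I) (SI units).
  Case 1: delta = (13400 × 4.46^3) / (3 × (1.75 × 10¹¹) × 0.00028) = 0.008087 m = 8.087 mm
  Case 2: delta = (40500 × 1.49^3) / (3 × (1.82 × 10¹¹) × 0.000493) = 0.0004977 m = 0.4977 mm
  Case 3: delta = (45000 × 2.12^3) / (3 × (2.08 × 10¹¹) × 0.000818) = 0.00084 m = 0.84 mm
Ordering: 8.087 mm (case 1) > 0.84 mm (case 3) > 0.4977 mm (case 2)
Final answer: 1, 3, 2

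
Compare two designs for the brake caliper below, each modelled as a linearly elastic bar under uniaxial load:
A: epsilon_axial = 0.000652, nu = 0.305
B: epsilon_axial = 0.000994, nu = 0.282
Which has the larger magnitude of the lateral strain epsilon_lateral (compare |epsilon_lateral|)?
Model: a linearly elastic bar under uniaxial load, so epsilon_lateral = -nu·epsilon_axial (SI units).
  A: epsilon_lateral = -(0.305 × 0.000652) = -0.0001989
  B: epsilon_lateral = -(0.282 × 0.000994) = -0.0002803
|epsilon_lateral|: A = 0.0001989, B = 0.0002803, so B is larger in magnitude.
Final answer: B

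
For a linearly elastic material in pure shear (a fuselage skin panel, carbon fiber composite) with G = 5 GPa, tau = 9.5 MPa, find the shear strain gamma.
Model: a linearly elastic material in pure shear, so tau = G·gamma.
Solve for gamma: gamma = tau / G.
Convert to SI units:
  G = 5 GPa = 5 × 10⁹ Pa
  tau = 9.5 MPa = 9.5 × 10⁶ Pa
Substitute:
  gamma = (9.5 × 10⁶) / (5 × 10⁹)
  gamma = 0.0019
Final answer: gamma = 0.0019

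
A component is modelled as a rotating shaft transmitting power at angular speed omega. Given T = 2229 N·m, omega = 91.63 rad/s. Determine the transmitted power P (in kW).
Model: a rotating shaft transmitting power at angular speed omega, so P = T·omega.
Substitute:
  P = 2229 × 91.63
  P = 204200 W
Convert: P = 204200 W = 204.2 kW
Final answer: P = 204.2 kW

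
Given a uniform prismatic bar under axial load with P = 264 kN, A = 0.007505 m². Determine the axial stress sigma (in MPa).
Model: a uniform prismatic bar under axial load, so sigma = P / A.
Convert to SI units:
  P = 264 kN = 264000 N
Substitute:
  sigma = 264000 / 0.007505
  sigma = 3.518 × 10⁷ Pa
Convert: sigma = 3.518 × 10⁷ Pa = 35.18 MPa
Final answer: sigma = 35.18 MPa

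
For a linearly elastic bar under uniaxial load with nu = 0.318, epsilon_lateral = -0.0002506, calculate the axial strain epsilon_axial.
Model: a linearly elastic bar under uniaxial load, so epsilon_lateral = -nu·epsilon_axial.
Solve for epsilon_axial: epsilon_axial = -epsilon_lateral / nu.
Substitute:
  epsilon_axial = -(-0.0002506) / 0.318
  epsilon_axial = 0.0007881
Final answer: epsilon_axial = 0.0007881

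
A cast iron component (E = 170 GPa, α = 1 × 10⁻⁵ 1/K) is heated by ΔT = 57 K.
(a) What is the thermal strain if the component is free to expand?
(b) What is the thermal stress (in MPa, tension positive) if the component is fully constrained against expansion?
(a) Free thermal strain ε_th = α·ΔT = (1 × 10⁻⁵) × 57 = 0.00057
(b) Fully constrained, the expansion is suppressed, so σ = -E·α·ΔT. Convert E = 170 GPa = 1.7 × 10¹¹ Pa.
  σ = -(1.7 × 10¹¹) × (1 × 10⁻⁵) × 57 = -9.69 × 10⁷ Pa = -96.9 MPa (compressive)
Final answer: (a) ε_th = 0.00057, (b) σ = -96.9 MPa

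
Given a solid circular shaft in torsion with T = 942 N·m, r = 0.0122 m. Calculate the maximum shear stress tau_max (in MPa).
Model: a solid circular shaft in torsion, so tau_max = (2·T) / (π·r^3).
Substitute:
  tau_max = (2 × 942) / (π × 0.0122^3)
  tau_max = 3.303 × 10⁸ Pa
Convert: tau_max = 3.303 × 10⁸ Pa = 330.3 MPa
Final answer: tau_max = 330.3 MPa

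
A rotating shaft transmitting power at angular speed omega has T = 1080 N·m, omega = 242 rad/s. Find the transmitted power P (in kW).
Model: a rotating shaft transmitting power at angular speed omega, so P = T·omega.
Substitute:
  P = 1080 × 242
  P = 261400 W
Convert: P = 261400 W = 261.4 kW
Final answer: P = 261.4 kW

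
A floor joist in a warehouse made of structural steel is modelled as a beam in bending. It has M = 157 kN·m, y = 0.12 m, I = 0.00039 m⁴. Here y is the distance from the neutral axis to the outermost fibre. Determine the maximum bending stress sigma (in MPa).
Model: a beam in bending, so sigma = (M·y) / I.
Convert to SI units:
  M = 157 kN·m = 157000 N·m
Substitute:
  sigma = (157000 × 0.12) / 0.00039
  sigma = 4.831 × 10⁷ Pa
Convert: sigma = 4.831 × 10⁷ Pa = 48.31 MPa
Final answer: sigma = 48.31 MPa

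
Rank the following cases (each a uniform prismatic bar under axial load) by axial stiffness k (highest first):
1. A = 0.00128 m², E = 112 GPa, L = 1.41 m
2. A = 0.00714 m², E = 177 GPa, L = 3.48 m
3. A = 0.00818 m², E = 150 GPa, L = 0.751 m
Model: a uniform prismatic bar under axial load, so k = (A·E) / L (SI units).
  Case 1: k = (0.00128 × (1.12 × 10¹¹)) / 1.41 = 1.017 × 10⁸ N/m = 101.7 MN/m
  Case 2: k = (0.00714 × (1.77 × 10¹¹)) / 3.48 = 3.632 × 10⁸ N/m = 363.2 MN/m
  Case 3: k = (0.00818 × (1.5 × 10¹¹)) / 0.751 = 1.634 × 10⁹ N/m = 1634 MN/m
Ordering: 1634 MN/m (case 3) > 363.2 MN/m (case 2) > 101.7 MN/m (case 1)
Final answer: 3, 2, 1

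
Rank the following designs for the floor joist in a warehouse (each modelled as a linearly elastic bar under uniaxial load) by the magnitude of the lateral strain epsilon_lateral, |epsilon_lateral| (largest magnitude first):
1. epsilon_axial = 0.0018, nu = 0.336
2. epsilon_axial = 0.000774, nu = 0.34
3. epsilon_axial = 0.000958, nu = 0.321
Model: a linearly elastic bar under uniaxial load, so epsilon_lateral = -nu·epsilon_axial (SI units).
  Case 1: epsilon_lateral = -(0.336 × 0.0018) = -0.0006048
  Case 2: epsilon_lateral = -(0.34 × 0.000774) = -0.0002632
  Case 3: epsilon_lateral = -(0.321 × 0.000958) = -0.0003075
Ordering by |epsilon_lateral|: 0.0006048 (case 1) > 0.0003075 (case 3) > 0.0002632 (case 2)
Final answer: 1, 3, 2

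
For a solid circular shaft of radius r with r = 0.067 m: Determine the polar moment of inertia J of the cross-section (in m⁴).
Model: a solid circular shaft of radius r, so J = (π·r^4) / 2.
Substitute:
  J = (π × 0.067^4) / 2
  J = 3.165 × 10⁻⁵ m⁴
Final answer: J = 3.165 × 10⁻⁵ m⁴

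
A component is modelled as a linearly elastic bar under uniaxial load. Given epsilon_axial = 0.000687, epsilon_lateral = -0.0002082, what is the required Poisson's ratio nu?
Model: a linearly elastic bar under uniaxial load, so epsilon_lateral = -nu·epsilon_axial.
Solve for nu: nu = -epsilon_lateral / epsilon_axial.
Substitute:
  nu = -(-0.0002082) / 0.000687
  nu = 0.3031
Final answer: nu = 0.3031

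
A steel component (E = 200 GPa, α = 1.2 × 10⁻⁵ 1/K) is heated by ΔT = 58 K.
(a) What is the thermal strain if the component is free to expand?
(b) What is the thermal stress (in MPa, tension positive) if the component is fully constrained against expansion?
(a) Free thermal strain ε_th = α·ΔT = (1.2 × 10⁻⁵) × 58 = 0.000696
(b) Fully constrained, the expansion is suppressed, so σ = -E·α·ΔT. Convert E = 200 GPa = 2 × 10¹¹ Pa.
  σ = -(2 × 10¹¹) × (1.2 × 10⁻⁵) × 58 = -1.392 × 10⁸ Pa = -139.2 MPa (compressive)
Final answer: (a) ε_th = 0.000696, (b) σ = -139.2 MPa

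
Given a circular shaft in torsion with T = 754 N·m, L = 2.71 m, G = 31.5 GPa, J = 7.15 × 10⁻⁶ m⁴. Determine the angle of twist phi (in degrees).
Model: a circular shaft in torsion, so phi = (T·L) / (G·J).
Convert to SI units:
  G = 31.5 GPa = 3.15 × 10¹⁰ Pa
Substitute:
  phi = (754 × 2.71) / ((3.15 × 10¹⁰) × (7.15 × 10⁻⁶))
  phi = 0.009072 rad
Convert to degrees: phi = 0.009072 × 180/π = 0.5198°
Final answer: phi = 0.5198°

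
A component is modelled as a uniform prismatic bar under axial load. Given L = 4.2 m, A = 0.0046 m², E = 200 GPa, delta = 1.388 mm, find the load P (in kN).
Model: a uniform prismatic bar under axial load, so delta = (P·L) / (A·E).
Solve for P: P = (delta·A·E) / L.
Convert to SI units:
  E = 200 GPa = 2 × 10¹¹ Pa
  delta = 1.388 mm = 0.001388 m
Substitute:
  P = (0.001388 × 0.0046 × (2 × 10¹¹)) / 4.2
  P = 304000 N
Convert: P = 304000 N = 304 kN
Final answer: P = 304 kN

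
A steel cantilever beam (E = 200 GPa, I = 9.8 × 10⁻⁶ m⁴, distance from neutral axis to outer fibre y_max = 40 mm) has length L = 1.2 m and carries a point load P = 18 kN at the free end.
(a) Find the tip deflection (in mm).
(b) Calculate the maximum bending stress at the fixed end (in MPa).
(a) Tip deflection of a cantilever with an end point load: δ = P·L^3 / (3·E·I). Convert P = 18 kN = 18000 N, E = 200 GPa = 2 × 10¹¹ Pa.
  δ = (18000 × 1.2^3) / (3 × (2 × 10¹¹) × (9.8 × 10⁻⁶)) = 0.00529 m = 5.29 mm
(b) Maximum bending moment at the fixed end: M = P·L = 18000 × 1.2 = 21600 N·m. Convert y_max = 40 mm = 0.04 m.
  σ = M·y_max / I = (21600 × 0.04) / (9.8 × 10⁻⁶) = 8.816 × 10⁷ Pa = 88.16 MPa
Final answer: (a) δ = 5.29 mm, (b) σ = 88.16 MPa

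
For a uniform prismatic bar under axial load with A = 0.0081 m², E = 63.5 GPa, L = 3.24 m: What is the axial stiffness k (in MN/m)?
Model: a uniform prismatic bar under axial load, so k = (A·E) / L.
Convert to SI units:
  E = 63.5 GPa = 6.35 × 10¹⁰ Pa
Substitute:
  k = (0.0081 × (6.35 × 10¹⁰)) / 3.24
  k = 1.588 × 10⁸ N/m
Convert: k = 1.588 × 10⁸ N/m = 158.8 MN/m
Final answer: k = 158.8 MN/m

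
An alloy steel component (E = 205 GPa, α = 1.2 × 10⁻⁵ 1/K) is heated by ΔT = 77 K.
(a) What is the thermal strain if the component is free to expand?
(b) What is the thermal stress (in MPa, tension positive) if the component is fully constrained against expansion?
(a) Free thermal strain ε_th = α·ΔT = (1.2 × 10⁻⁵) × 77 = 0.000924
(b) Fully constrained, the expansion is suppressed, so σ = -E·α·ΔT. Convert E = 205 GPa = 2.05 × 10¹¹ Pa.
  σ = -(2.05 × 10¹¹) × (1.2 × 10⁻⁵) × 77 = -1.894 × 10⁸ Pa = -189.4 MPa (compressive)
Final answer: (a) ε_th = 0.000924, (b) σ = -189.4 MPa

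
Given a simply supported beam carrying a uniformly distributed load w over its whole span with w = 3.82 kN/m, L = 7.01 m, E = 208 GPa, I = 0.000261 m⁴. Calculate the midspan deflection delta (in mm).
Model: a simply supported beam carrying a uniformly distributed load w over its whole span, so delta = (5·w·L^4) / (384·E·I).
Convert to SI units:
  w = 3.82 kN/m = 3820 N/m
  E = 208 GPa = 2.08 × 10¹¹ Pa
Substitute:
  delta = (5 × 3820 × 7.01^4) / (384 × (2.08 × 10¹¹) × 0.000261)
  delta = 0.002212 m
Convert: delta = 0.002212 m = 2.212 mm
Final answer: delta = 2.212 mm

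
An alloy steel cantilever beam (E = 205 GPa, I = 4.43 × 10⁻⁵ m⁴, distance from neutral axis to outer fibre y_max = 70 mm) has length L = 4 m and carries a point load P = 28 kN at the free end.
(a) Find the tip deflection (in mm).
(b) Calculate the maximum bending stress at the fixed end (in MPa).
(a) Tip deflection of a cantilever with an end point load: δ = P·L^3 / (3·E·I). Convert P = 28 kN = 28000 N, E = 205 GPa = 2.05 × 10¹¹ Pa.
  δ = (28000 × 4^3) / (3 × (2.05 × 10¹¹) × (4.43 × 10⁻⁵)) = 0.06577 m = 65.77 mm
(b) Maximum bending moment at the fixed end: M = P·L = 28000 × 4 = 112000 N·m. Convert y_max = 70 mm = 0.07 m.
  σ = M·y_max / I = (112000 × 0.07) / (4.43 × 10⁻⁵) = 1.77 × 10⁸ Pa = 177 MPa
Final answer: (a) δ = 65.77 mm, (b) σ = 177 MPa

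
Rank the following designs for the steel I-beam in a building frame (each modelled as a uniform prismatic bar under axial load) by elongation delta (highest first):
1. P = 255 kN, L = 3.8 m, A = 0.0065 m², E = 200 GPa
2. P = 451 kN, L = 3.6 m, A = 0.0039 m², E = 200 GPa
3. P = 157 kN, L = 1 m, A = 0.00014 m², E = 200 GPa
Model: a uniform prismatic bar under axial load, so delta = (P·L) / (A·E) (SI units).
  Case 1: delta = (255000 × 3.8) / (0.0065 × (2 × 10¹¹)) = 0.0007454 m = 0.7454 mm
  Case 2: delta = (451000 × 3.6) / (0.0039 × (2 × 10¹¹)) = 0.002082 m = 2.082 mm
  Case 3: delta = (157000 × 1) / (0.00014 × (2 × 10¹¹)) = 0.005607 m = 5.607 mm
Ordering: 5.607 mm (case 3) > 2.082 mm (case 2) > 0.7454 mm (case 1)
Final answer: 3, 2, 1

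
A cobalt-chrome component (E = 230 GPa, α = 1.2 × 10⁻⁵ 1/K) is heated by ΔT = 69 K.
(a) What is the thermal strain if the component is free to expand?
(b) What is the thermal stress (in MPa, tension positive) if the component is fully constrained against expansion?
(a) Free thermal strain ε_th = α·ΔT = (1.2 × 10⁻⁵) × 69 = 0.000828
(b) Fully constrained, the expansion is suppressed, so σ = -E·α·ΔT. Convert E = 230 GPa = 2.3 × 10¹¹ Pa.
  σ = -(2.3 × 10¹¹) × (1.2 × 10⁻⁵) × 69 = -1.904 × 10⁸ Pa = -190.4 MPa (compressive)
Final answer: (a) ε_th = 0.000828, (b) σ = -190.4 MPa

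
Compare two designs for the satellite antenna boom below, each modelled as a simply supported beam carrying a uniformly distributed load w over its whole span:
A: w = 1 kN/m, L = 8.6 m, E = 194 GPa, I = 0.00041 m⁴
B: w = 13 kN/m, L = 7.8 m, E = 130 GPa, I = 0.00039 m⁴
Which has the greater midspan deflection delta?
Model: a simply supported beam carrying a uniformly distributed load w over its whole span, so delta = (5·w·L^4) / (384·E·I) (SI units).
  A: delta = (5 × 1000 × 8.6^4) / (384 × (1.94 × 10¹¹) × 0.00041) = 0.0008955 m = 0.8955 mm
  B: delta = (5 × 13000 × 7.8^4) / (384 × (1.3 × 10¹¹) × 0.00039) = 0.01236 m = 12.36 mm
12.36 mm > 0.8955 mm, so B is larger.
Final answer: B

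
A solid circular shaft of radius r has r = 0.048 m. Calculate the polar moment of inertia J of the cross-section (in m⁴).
Model: a solid circular shaft of radius r, so J = (π·r^4) / 2.
Substitute:
  J = (π × 0.048^4) / 2
  J = 8.338 × 10⁻⁶ m⁴
Final answer: J = 8.338 × 10⁻⁶ m⁴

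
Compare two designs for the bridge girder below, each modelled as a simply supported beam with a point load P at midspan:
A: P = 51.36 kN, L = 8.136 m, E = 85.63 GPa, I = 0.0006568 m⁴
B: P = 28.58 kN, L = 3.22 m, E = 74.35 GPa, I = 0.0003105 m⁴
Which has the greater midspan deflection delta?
Model: a simply supported beam with a point load P at midspan, so delta = (P·L^3) / (48·E·I) (SI units).
  A: delta = (51360 × 8.136^3) / (48 × (8.563 × 10¹⁰) × 0.0006568) = 0.01025 m = 10.25 mm
  B: delta = (28580 × 3.22^3) / (48 × (7.435 × 10¹⁰) × 0.0003105) = 0.0008611 m = 0.8611 mm
10.25 mm > 0.8611 mm, so A is larger.
Final answer: A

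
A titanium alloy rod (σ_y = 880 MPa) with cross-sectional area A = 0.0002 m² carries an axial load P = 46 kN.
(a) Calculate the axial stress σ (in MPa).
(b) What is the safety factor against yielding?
(a) Axial stress σ = P/A. Convert P = 46 kN = 46000 N.
  σ = 46000 / 0.0002 = 2.3 × 10⁸ Pa = 230 MPa
(b) Safety factor SF = σ_y/σ = 880 / 230 = 3.826
Final answer: (a) σ = 230 MPa, (b) SF = 3.826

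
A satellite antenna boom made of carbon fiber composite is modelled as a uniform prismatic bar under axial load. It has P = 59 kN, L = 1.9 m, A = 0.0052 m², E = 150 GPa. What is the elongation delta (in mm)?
Model: a uniform prismatic bar under axial load, so delta = (P·L) / (A·E).
Convert to SI units:
  P = 59 kN = 59000 N
  E = 150 GPa = 1.5 × 10¹¹ Pa
Substitute:
  delta = (59000 × 1.9) / (0.0052 × (1.5 × 10¹¹))
  delta = 0.0001437 m
Convert: delta = 0.0001437 m = 0.1437 mm
Final answer: delta = 0.1437 mm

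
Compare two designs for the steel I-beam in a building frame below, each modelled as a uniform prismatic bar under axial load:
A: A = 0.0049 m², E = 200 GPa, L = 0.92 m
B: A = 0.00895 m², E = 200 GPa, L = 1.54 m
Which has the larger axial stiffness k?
Model: a uniform prismatic bar under axial load, so k = (A·E) / L (SI units).
  A: k = (0.0049 × (2 × 10¹¹)) / 0.92 = 1.065 × 10⁹ N/m = 1065 MN/m
  B: k = (0.00895 × (2 × 10¹¹)) / 1.54 = 1.162 × 10⁹ N/m = 1162 MN/m
1162 MN/m > 1065 MN/m, so B is larger.
Final answer: B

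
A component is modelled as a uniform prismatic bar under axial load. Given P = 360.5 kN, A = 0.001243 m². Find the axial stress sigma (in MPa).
Model: a uniform prismatic bar under axial load, so sigma = P / A.
Convert to SI units:
  P = 360.5 kN = 360500 N
Substitute:
  sigma = 360500 / 0.001243
  sigma = 2.9 × 10⁸ Pa
Convert: sigma = 2.9 × 10⁸ Pa = 290 MPa
Final answer: sigma = 290 MPa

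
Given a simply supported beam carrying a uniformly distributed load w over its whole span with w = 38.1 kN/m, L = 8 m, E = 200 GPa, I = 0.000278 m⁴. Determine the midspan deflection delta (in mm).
Model: a simply supported beam carrying a uniformly distributed load w over its whole span, so delta = (5·w·L^4) / (384·E·I).
Convert to SI units:
  w = 38.1 kN/m = 38100 N/m
  E = 200 GPa = 2 × 10¹¹ Pa
Substitute:
  delta = (5 × 38100 × 8^4) / (384 × (2 × 10¹¹) × 0.000278)
  delta = 0.03655 m
Convert: delta = 0.03655 m = 36.55 mm
Final answer: delta = 36.55 mm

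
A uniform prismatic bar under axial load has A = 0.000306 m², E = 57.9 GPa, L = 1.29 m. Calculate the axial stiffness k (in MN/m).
Model: a uniform prismatic bar under axial load, so k = (A·E) / L.
Convert to SI units:
  E = 57.9 GPa = 5.79 × 10¹⁰ Pa
Substitute:
  k = (0.000306 × (5.79 × 10¹⁰)) / 1.29
  k = 1.373 × 10⁷ N/m
Convert: k = 1.373 × 10⁷ N/m = 13.73 MN/m
Final answer: k = 13.73 MN/m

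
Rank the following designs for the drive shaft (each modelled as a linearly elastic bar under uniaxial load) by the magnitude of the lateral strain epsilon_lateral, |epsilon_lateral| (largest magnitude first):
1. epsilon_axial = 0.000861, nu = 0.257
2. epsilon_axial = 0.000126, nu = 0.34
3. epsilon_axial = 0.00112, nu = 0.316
Model: a linearly elastic bar under uniaxial load, so epsilon_lateral = -nu·epsilon_axial (SI units).
  Case 1: epsilon_lateral = -(0.257 × 0.000861) = -0.0002213
  Case 2: epsilon_lateral = -(0.34 × 0.000126) = -4.284 × 10⁻⁵
  Case 3: epsilon_lateral = -(0.316 × 0.00112) = -0.0003539
Ordering by |epsilon_lateral|: 0.0003539 (case 3) > 0.0002213 (case 1) > 4.284 × 10⁻⁵ (case 2)
Final answer: 3, 1, 2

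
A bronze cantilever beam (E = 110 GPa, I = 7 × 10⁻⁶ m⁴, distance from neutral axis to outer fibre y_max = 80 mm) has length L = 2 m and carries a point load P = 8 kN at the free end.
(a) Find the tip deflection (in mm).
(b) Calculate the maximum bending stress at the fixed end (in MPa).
(a) Tip deflection of a cantilever with an end point load: δ = P·L^3 / (3·E·I). Convert P = 8 kN = 8000 N, E = 110 GPa = 1.1 × 10¹¹ Pa.
  δ = (8000 × 2^3) / (3 × (1.1 × 10¹¹) × (7 × 10⁻⁶)) = 0.02771 m = 27.71 mm
(b) Maximum bending moment at the fixed end: M = P·L = 8000 × 2 = 16000 N·m. Convert y_max = 80 mm = 0.08 m.
  σ = M·y_max / I = (16000 × 0.08) / (7 × 10⁻⁶) = 1.829 × 10⁸ Pa = 182.9 MPa
Final answer: (a) δ = 27.71 mm, (b) σ = 182.9 MPa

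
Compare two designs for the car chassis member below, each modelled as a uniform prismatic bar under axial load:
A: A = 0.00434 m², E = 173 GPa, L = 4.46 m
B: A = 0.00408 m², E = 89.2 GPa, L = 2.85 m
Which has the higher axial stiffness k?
Model: a uniform prismatic bar under axial load, so k = (A·E) / L (SI units).
  A: k = (0.00434 × (1.73 × 10¹¹)) / 4.46 = 1.683 × 10⁸ N/m = 168.3 MN/m
  B: k = (0.00408 × (8.92 × 10¹⁰)) / 2.85 = 1.277 × 10⁸ N/m = 127.7 MN/m
168.3 MN/m > 127.7 MN/m, so A is larger.
Final answer: A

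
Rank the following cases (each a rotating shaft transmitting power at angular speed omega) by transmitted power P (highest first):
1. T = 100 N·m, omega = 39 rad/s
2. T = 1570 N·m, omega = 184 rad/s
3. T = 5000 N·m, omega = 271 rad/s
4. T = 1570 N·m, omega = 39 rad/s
Model: a rotating shaft transmitting power at angular speed omega, so P = T·omega (SI units).
  Case 1: P = 100 × 39 = 3900 W = 3.9 kW
  Case 2: P = 1570 × 184 = 288900 W = 288.9 kW
  Case 3: P = 5000 × 271 = 1.355 × 10⁶ W = 1355 kW
  Case 4: P = 1570 × 39 = 61230 W = 61.23 kW
Ordering: 1355 kW (case 3) > 288.9 kW (case 2) > 61.23 kW (case 4) > 3.9 kW (case 1)
Final answer: 3, 2, 4, 1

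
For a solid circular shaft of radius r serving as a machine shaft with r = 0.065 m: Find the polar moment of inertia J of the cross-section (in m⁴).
Model: a solid circular shaft of radius r, so J = (π·r^4) / 2.
Substitute:
  J = (π × 0.065^4) / 2
  J = 2.804 × 10⁻⁵ m⁴
Final answer: J = 2.804 × 10⁻⁵ m⁴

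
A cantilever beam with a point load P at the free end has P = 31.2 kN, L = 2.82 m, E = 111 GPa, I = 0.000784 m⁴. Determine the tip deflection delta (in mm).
Model: a cantilever beam with a point load P at the free end, so delta = (P·L^3) / (3·E·I).
Convert to SI units:
  P = 31.2 kN = 31200 N
  E = 111 GPa = 1.11 × 10¹¹ Pa
Substitute:
  delta = (31200 × 2.82^3) / (3 × (1.11 × 10¹¹) × 0.000784)
  delta = 0.00268 m
Convert: delta = 0.00268 m = 2.68 mm
Final answer: delta = 2.68 mm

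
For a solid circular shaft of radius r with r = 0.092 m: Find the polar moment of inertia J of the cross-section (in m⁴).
Model: a solid circular shaft of radius r, so J = (π·r^4) / 2.
Substitute:
  J = (π × 0.092^4) / 2
  J = 0.0001125 m⁴
Final answer: J = 0.0001125 m⁴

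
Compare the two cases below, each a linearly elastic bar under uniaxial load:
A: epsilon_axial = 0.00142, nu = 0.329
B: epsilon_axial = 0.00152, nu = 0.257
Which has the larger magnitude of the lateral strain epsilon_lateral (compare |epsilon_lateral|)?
Model: a linearly elastic bar under uniaxial load, so epsilon_lateral = -nu·epsilon_axial (SI units).
  A: epsilon_lateral = -(0.329 × 0.00142) = -0.0004672
  B: epsilon_lateral = -(0.257 × 0.00152) = -0.0003906
|epsilon_lateral|: A = 0.0004672, B = 0.0003906, so A is larger in magnitude.
Final answer: A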